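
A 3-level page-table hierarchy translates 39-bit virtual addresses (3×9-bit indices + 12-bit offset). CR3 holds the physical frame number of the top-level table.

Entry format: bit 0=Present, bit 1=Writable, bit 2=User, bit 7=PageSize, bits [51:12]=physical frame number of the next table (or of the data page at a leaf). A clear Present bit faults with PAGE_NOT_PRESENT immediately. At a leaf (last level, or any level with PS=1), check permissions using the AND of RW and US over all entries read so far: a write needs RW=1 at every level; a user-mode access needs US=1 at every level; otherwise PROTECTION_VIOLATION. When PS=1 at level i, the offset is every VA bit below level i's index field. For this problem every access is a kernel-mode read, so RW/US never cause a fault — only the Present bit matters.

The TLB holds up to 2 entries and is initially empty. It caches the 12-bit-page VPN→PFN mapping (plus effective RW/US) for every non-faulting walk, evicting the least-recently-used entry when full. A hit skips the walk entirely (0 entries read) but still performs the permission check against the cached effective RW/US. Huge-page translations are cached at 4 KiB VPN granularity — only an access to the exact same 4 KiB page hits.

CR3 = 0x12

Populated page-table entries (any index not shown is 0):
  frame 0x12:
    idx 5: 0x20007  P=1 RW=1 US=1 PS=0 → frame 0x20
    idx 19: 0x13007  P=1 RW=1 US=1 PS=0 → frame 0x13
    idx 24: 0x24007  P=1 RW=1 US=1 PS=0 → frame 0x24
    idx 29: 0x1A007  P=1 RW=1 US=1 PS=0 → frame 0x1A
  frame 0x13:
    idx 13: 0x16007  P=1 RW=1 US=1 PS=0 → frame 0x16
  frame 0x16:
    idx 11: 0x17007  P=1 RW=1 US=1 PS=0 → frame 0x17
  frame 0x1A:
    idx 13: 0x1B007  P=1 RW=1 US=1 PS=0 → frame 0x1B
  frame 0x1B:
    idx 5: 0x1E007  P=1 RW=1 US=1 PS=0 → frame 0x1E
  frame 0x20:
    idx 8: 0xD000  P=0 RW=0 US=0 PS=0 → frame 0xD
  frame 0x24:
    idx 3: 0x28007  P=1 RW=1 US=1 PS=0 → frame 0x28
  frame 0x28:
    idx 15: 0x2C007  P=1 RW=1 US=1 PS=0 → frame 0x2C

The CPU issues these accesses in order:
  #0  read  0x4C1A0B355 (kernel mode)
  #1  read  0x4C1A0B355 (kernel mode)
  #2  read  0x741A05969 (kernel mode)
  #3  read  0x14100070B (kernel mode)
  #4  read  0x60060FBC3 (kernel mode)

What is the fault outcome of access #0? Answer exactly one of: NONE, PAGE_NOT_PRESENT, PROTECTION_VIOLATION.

Trace:
#0 VA=0x4C1A0B355 (r,kernel):
  lvl0: tbl 0x12, slot 19 ⇒ 0x13007 (P1/RW1/US1/PS0)
  lvl1: tbl 0x13, slot 13 ⇒ 0x16007 (P1/RW1/US1/PS0)
  lvl2: tbl 0x16, slot 11 ⇒ 0x17007 (P1/RW1/US1/PS0)
  ⇒ phys 0x17355  [3 reads]
#1 VA=0x4C1A0B355 (r,kernel):
  TLB hit vpn=0x4C1A0B → PA=0x17355
#2 VA=0x741A05969 (r,kernel):
  lvl0: tbl 0x12, slot 29 ⇒ 0x1A007 (P1/RW1/US1/PS0)
  lvl1: tbl 0x1A, slot 13 ⇒ 0x1B007 (P1/RW1/US1/PS0)
  lvl2: tbl 0x1B, slot 5 ⇒ 0x1E007 (P1/RW1/US1/PS0)
  ⇒ phys 0x1E969  [3 reads]
#3 VA=0x14100070B (r,kernel):
  lvl0: tbl 0x12, slot 5 ⇒ 0x20007 (P1/RW1/US1/PS0)
  lvl1: tbl 0x20, slot 8 ⇒ 0xD000 (P0/RW0/US0/PS0)
  → PAGE_NOT_PRESENT  (2 entries read)
#4 VA=0x60060FBC3 (r,kernel):
  lvl0: tbl 0x12, slot 24 ⇒ 0x24007 (P1/RW1/US1/PS0)
  lvl1: tbl 0x24, slot 3 ⇒ 0x28007 (P1/RW1/US1/PS0)
  lvl2: tbl 0x28, slot 15 ⇒ 0x2C007 (P1/RW1/US1/PS0)
  ⇒ phys 0x2CBC3  [3 reads]

Access #0 fault: NONE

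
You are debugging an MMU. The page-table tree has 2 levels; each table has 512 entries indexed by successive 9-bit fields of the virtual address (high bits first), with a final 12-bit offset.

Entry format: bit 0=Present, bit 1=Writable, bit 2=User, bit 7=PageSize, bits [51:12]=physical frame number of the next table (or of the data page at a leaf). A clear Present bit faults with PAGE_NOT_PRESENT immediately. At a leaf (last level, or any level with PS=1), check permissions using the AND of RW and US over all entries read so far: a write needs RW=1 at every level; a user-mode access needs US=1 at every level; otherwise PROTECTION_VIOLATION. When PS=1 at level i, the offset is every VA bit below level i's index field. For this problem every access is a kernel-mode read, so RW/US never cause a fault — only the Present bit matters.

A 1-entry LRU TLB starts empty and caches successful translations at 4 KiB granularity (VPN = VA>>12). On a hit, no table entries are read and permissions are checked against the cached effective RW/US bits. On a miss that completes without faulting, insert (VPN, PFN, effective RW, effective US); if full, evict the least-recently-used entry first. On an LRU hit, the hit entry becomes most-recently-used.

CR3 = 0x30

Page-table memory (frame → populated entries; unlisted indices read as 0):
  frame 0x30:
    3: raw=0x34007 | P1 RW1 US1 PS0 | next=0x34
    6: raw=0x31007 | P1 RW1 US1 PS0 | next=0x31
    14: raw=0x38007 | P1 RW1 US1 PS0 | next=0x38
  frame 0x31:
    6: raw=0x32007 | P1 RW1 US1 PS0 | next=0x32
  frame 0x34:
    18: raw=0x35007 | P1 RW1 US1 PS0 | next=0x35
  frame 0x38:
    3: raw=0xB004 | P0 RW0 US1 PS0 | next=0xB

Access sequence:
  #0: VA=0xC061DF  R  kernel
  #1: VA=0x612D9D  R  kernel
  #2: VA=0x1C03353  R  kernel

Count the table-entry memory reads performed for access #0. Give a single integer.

Per-access translation:
#0 VA=0xC061DF (r,kernel):
  [0] read 0x30 idx=6: raw=0x31007 flags P=1 W=1 U=1 S=0
  [1] read 0x31 idx=6: raw=0x32007 flags P=1 W=1 U=1 S=0
  ⇒ phys 0x321DF  [2 reads]
#1 VA=0x612D9D (r,kernel):
  [0] read 0x30 idx=3: raw=0x34007 flags P=1 W=1 U=1 S=0
  [1] read 0x34 idx=18: raw=0x35007 flags P=1 W=1 U=1 S=0
  ⇒ phys 0x35D9D  [2 reads]
#2 VA=0x1C03353 (r,kernel):
  [0] read 0x30 idx=14: raw=0x38007 flags P=1 W=1 U=1 S=0
  [1] read 0x38 idx=3: raw=0xB004 flags P=0 W=0 U=1 S=0
  → PAGE_NOT_PRESENT  (2 entries read)

Entries read for #0: 2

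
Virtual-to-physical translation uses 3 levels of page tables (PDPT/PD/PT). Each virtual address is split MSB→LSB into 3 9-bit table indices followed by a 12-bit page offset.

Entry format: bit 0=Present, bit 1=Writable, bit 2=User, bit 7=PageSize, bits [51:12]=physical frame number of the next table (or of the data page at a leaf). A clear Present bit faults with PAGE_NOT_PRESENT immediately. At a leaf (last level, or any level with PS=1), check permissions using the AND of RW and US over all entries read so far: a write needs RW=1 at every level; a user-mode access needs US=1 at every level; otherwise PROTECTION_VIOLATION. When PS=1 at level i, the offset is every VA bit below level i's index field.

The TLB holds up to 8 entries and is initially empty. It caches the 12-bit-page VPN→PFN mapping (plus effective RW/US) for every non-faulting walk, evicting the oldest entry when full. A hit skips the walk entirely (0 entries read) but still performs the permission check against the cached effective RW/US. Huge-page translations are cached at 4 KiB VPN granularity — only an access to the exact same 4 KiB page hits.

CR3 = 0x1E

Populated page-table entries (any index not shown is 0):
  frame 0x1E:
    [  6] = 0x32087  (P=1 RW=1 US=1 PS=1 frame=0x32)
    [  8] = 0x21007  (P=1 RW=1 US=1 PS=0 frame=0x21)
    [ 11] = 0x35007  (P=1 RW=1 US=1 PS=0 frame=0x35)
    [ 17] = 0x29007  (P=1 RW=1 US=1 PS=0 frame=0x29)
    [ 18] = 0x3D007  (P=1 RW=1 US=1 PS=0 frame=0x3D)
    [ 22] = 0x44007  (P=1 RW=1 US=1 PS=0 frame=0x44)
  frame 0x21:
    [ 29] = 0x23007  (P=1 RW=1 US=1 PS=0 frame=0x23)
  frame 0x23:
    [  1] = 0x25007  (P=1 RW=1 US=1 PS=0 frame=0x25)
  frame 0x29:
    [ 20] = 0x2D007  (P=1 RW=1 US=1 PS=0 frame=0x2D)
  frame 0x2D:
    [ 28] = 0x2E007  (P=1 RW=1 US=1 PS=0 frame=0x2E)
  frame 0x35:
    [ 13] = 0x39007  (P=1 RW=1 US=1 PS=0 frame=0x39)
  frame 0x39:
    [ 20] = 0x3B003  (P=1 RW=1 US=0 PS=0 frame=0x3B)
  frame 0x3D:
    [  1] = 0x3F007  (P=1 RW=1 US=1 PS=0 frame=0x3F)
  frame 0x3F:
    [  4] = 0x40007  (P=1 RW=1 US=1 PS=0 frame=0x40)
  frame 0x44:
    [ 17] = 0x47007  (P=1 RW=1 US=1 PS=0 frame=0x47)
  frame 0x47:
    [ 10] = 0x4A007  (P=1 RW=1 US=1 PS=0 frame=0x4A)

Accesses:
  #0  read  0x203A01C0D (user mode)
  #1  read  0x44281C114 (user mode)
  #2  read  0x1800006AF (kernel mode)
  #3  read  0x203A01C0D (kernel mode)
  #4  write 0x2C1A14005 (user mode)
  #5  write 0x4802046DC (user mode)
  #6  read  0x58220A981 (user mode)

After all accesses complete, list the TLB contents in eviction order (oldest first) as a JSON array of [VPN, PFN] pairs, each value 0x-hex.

Walk each access:
#0 VA=0x203A01C0D (r,user):
  L0 @0x1E[8] → 0x21007  P=1,RW=1,US=1,PS=0
  L1 @0x21[29] → 0x23007  P=1,RW=1,US=1,PS=0
  L2 @0x23[1] → 0x25007  P=1,RW=1,US=1,PS=0
  → PA=0x25C0D  (3 entries read)
#1 VA=0x44281C114 (r,user):
  L0 @0x1E[17] → 0x29007  P=1,RW=1,US=1,PS=0
  L1 @0x29[20] → 0x2D007  P=1,RW=1,US=1,PS=0
  L2 @0x2D[28] → 0x2E007  P=1,RW=1,US=1,PS=0
  → PA=0x2E114  (3 entries read)
#2 VA=0x1800006AF (r,kernel):
  L0 @0x1E[6] → 0x32087  P=1,RW=1,US=1,PS=1
  → PA=0x326AF (huge @L0)  (1 entries read)
#3 VA=0x203A01C0D (r,kernel):
  TLB hit vpn=0x203A01 → PA=0x25C0D
#4 VA=0x2C1A14005 (w,user):
  L0 @0x1E[11] → 0x35007  P=1,RW=1,US=1,PS=0
  L1 @0x35[13] → 0x39007  P=1,RW=1,US=1,PS=0
  L2 @0x39[20] → 0x3B003  P=1,RW=1,US=0,PS=0
  ⇒ fault: PROTECTION_VIOLATION  — 3 lookups
#5 VA=0x4802046DC (w,user):
  L0 @0x1E[18] → 0x3D007  P=1,RW=1,US=1,PS=0
  L1 @0x3D[1] → 0x3F007  P=1,RW=1,US=1,PS=0
  L2 @0x3F[4] → 0x40007  P=1,RW=1,US=1,PS=0
  → PA=0x406DC  (3 entries read)
#6 VA=0x58220A981 (r,user):
  L0 @0x1E[22] → 0x44007  P=1,RW=1,US=1,PS=0
  L1 @0x44[17] → 0x47007  P=1,RW=1,US=1,PS=0
  L2 @0x47[10] → 0x4A007  P=1,RW=1,US=1,PS=0
  → PA=0x4A981  (3 entries read)

TLB: [["0x203A01", "0x25"], ["0x44281C", "0x2E"], ["0x180000", "0x32"], ["0x480204", "0x40"], ["0x58220A", "0x4A"]]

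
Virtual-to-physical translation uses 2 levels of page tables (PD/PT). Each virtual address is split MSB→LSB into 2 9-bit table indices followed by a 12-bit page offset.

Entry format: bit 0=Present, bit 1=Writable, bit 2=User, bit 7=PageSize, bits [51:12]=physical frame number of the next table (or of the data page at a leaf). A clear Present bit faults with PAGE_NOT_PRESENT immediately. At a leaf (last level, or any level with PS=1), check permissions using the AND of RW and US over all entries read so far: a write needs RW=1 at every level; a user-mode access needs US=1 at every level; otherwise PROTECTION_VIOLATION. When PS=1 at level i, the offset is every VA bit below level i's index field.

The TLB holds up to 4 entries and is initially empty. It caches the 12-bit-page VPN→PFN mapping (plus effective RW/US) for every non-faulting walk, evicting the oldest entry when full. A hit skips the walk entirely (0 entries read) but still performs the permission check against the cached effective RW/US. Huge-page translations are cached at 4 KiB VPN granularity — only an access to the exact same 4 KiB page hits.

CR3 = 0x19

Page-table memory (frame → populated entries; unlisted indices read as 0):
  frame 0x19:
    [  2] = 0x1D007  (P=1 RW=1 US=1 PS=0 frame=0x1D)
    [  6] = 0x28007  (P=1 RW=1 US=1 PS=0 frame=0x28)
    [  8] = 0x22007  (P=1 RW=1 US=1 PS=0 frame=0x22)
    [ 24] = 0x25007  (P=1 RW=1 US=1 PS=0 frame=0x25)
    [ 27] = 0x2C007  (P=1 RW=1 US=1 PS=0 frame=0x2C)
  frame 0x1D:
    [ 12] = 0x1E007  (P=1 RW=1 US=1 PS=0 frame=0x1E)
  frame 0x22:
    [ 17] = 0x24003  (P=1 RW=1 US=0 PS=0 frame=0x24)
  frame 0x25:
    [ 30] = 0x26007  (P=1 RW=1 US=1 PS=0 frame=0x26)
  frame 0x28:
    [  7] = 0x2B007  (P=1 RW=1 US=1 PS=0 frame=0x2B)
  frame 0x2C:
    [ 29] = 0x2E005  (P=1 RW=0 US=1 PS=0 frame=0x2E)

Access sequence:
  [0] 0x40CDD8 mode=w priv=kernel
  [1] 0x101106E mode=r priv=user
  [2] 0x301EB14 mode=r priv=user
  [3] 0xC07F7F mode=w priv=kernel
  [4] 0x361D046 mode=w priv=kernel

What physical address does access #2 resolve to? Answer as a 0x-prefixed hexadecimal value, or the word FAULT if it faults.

Per-access translation:
#0 VA=0x40CDD8 (w,kernel):
  lvl0: tbl 0x19, slot 2 ⇒ 0x1D007 (P1/RW1/US1/PS0)
  lvl1: tbl 0x1D, slot 12 ⇒ 0x1E007 (P1/RW1/US1/PS0)
  ⇒ phys 0x1EDD8  [2 reads]
#1 VA=0x101106E (r,user):
  lvl0: tbl 0x19, slot 8 ⇒ 0x22007 (P1/RW1/US1/PS0)
  lvl1: tbl 0x22, slot 17 ⇒ 0x24003 (P1/RW1/US0/PS0)
  ✗ PROTECTION_VIOLATION  [2 reads]
#2 VA=0x301EB14 (r,user):
  lvl0: tbl 0x19, slot 24 ⇒ 0x25007 (P1/RW1/US1/PS0)
  lvl1: tbl 0x25, slot 30 ⇒ 0x26007 (P1/RW1/US1/PS0)
  ⇒ phys 0x26B14  [2 reads]
#3 VA=0xC07F7F (w,kernel):
  lvl0: tbl 0x19, slot 6 ⇒ 0x28007 (P1/RW1/US1/PS0)
  lvl1: tbl 0x28, slot 7 ⇒ 0x2B007 (P1/RW1/US1/PS0)
  ⇒ phys 0x2BF7F  [2 reads]
#4 VA=0x361D046 (w,kernel):
  lvl0: tbl 0x19, slot 27 ⇒ 0x2C007 (P1/RW1/US1/PS0)
  lvl1: tbl 0x2C, slot 29 ⇒ 0x2E005 (P1/RW0/US1/PS0)
  ✗ PROTECTION_VIOLATION  [2 reads]

Access #2 PA: 0x26B14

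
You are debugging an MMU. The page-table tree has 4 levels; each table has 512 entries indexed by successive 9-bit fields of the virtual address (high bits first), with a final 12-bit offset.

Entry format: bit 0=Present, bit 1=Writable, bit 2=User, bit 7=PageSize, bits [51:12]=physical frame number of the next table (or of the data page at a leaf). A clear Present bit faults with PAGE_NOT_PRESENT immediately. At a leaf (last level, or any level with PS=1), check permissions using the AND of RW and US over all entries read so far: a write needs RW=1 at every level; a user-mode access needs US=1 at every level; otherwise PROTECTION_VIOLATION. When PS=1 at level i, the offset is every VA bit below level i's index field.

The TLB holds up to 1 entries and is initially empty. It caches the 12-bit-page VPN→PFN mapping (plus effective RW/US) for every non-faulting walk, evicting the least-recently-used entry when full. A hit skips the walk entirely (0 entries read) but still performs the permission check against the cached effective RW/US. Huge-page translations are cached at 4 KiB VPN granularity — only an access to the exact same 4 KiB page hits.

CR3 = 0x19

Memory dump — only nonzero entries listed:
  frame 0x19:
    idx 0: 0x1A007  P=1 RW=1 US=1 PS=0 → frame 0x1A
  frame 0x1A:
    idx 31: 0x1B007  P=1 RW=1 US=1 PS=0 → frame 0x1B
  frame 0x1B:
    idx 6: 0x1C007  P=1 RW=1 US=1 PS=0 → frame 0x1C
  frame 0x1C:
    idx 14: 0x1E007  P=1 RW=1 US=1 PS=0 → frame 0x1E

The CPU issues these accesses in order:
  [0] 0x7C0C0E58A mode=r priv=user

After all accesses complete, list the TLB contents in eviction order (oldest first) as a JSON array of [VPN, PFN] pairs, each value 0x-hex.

Per-access translation:
#0 VA=0x7C0C0E58A (r,user):
  [0] read 0x19 idx=0: raw=0x1A007 flags P=1 W=1 U=1 S=0
  [1] read 0x1A idx=31: raw=0x1B007 flags P=1 W=1 U=1 S=0
  [2] read 0x1B idx=6: raw=0x1C007 flags P=1 W=1 U=1 S=0
  [3] read 0x1C idx=14: raw=0x1E007 flags P=1 W=1 U=1 S=0
  ✓ 0x1E58A  — 4 lookups

TLB: [["0x7C0C0E", "0x1E"]]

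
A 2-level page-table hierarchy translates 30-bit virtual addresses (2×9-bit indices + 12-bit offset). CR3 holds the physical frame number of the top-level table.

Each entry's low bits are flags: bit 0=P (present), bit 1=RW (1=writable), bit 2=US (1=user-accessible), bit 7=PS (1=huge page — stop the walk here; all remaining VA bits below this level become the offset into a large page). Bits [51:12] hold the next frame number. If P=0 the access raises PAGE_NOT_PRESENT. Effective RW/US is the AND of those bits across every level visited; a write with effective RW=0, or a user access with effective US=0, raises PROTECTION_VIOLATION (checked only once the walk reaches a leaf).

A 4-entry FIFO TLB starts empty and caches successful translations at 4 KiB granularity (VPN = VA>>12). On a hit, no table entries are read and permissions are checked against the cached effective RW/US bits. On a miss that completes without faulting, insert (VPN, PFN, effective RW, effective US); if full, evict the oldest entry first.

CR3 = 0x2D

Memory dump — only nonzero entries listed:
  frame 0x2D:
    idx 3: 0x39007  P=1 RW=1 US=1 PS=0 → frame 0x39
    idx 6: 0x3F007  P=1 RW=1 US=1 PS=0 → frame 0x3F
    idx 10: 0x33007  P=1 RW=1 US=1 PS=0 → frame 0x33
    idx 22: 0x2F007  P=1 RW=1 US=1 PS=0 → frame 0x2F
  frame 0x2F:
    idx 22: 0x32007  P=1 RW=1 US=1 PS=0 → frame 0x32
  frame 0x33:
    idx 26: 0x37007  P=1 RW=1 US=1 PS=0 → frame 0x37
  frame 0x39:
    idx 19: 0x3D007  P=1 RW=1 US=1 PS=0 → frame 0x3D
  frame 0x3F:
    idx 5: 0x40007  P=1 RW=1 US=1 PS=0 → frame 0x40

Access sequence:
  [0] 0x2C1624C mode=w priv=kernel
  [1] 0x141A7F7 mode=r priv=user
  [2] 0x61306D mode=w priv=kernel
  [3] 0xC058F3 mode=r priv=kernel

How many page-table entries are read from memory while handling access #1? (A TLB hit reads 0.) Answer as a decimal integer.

Trace:
#0 VA=0x2C1624C (w,kernel):
  L0 @0x2D[22] → 0x2F007  P=1,RW=1,US=1,PS=0
  L1 @0x2F[22] → 0x32007  P=1,RW=1,US=1,PS=0
  ⇒ phys 0x3224C  [2 reads]
#1 VA=0x141A7F7 (r,user):
  L0 @0x2D[10] → 0x33007  P=1,RW=1,US=1,PS=0
  L1 @0x33[26] → 0x37007  P=1,RW=1,US=1,PS=0
  ⇒ phys 0x377F7  [2 reads]
#2 VA=0x61306D (w,kernel):
  L0 @0x2D[3] → 0x39007  P=1,RW=1,US=1,PS=0
  L1 @0x39[19] → 0x3D007  P=1,RW=1,US=1,PS=0
  ⇒ phys 0x3D06D  [2 reads]
#3 VA=0xC058F3 (r,kernel):
  L0 @0x2D[6] → 0x3F007  P=1,RW=1,US=1,PS=0
  L1 @0x3F[5] → 0x40007  P=1,RW=1,US=1,PS=0
  ⇒ phys 0x408F3  [2 reads]

Entries read for #1: 2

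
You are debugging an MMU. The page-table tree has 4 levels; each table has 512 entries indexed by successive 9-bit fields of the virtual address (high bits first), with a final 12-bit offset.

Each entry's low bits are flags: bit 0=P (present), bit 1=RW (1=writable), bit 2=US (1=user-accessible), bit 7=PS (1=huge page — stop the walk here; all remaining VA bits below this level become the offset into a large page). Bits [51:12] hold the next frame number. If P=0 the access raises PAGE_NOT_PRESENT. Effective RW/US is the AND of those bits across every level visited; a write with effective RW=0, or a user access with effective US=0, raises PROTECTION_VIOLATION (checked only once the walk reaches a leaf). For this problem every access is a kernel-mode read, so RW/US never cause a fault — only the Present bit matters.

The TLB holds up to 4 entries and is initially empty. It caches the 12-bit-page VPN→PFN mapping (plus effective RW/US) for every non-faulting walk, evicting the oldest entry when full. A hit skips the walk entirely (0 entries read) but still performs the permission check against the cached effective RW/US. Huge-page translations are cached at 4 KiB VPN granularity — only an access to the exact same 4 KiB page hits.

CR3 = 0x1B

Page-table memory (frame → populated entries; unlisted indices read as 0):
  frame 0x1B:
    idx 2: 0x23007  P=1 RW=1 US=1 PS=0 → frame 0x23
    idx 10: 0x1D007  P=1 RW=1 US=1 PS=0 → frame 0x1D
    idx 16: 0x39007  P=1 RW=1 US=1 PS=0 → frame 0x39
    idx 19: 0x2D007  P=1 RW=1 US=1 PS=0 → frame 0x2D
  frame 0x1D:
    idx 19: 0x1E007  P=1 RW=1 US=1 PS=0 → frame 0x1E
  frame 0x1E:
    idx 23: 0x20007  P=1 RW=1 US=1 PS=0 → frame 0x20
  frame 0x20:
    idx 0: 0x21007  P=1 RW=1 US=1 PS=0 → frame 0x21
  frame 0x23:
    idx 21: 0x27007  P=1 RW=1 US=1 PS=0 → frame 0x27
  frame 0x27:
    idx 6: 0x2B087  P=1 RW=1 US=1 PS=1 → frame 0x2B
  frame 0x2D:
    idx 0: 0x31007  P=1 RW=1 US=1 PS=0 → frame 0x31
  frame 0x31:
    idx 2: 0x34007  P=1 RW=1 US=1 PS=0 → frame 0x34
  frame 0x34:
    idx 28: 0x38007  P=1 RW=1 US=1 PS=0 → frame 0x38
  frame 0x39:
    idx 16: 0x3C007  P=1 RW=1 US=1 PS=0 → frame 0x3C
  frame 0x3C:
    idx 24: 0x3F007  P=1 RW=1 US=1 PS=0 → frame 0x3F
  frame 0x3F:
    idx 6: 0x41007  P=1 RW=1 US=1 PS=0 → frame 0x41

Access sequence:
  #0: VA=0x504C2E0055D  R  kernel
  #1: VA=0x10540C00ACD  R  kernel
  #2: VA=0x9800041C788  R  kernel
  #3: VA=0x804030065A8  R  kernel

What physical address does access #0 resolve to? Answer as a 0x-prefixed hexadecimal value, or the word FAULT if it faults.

Walk each access:
#0 VA=0x504C2E0055D (r,kernel):
  [0] read 0x1B idx=10: raw=0x1D007 flags P=1 W=1 U=1 S=0
  [1] read 0x1D idx=19: raw=0x1E007 flags P=1 W=1 U=1 S=0
  [2] read 0x1E idx=23: raw=0x20007 flags P=1 W=1 U=1 S=0
  [3] read 0x20 idx=0: raw=0x21007 flags P=1 W=1 U=1 S=0
  ✓ 0x2155D  — 4 lookups
#1 VA=0x10540C00ACD (r,kernel):
  [0] read 0x1B idx=2: raw=0x23007 flags P=1 W=1 U=1 S=0
  [1] read 0x23 idx=21: raw=0x27007 flags P=1 W=1 U=1 S=0
  [2] read 0x27 idx=6: raw=0x2B087 flags P=1 W=1 U=1 S=1
  ✓ 0x2BACD (huge @L2)  — 3 lookups
#2 VA=0x9800041C788 (r,kernel):
  [0] read 0x1B idx=19: raw=0x2D007 flags P=1 W=1 U=1 S=0
  [1] read 0x2D idx=0: raw=0x31007 flags P=1 W=1 U=1 S=0
  [2] read 0x31 idx=2: raw=0x34007 flags P=1 W=1 U=1 S=0
  [3] read 0x34 idx=28: raw=0x38007 flags P=1 W=1 U=1 S=0
  ✓ 0x38788  — 4 lookups
#3 VA=0x804030065A8 (r,kernel):
  [0] read 0x1B idx=16: raw=0x39007 flags P=1 W=1 U=1 S=0
  [1] read 0x39 idx=16: raw=0x3C007 flags P=1 W=1 U=1 S=0
  [2] read 0x3C idx=24: raw=0x3F007 flags P=1 W=1 U=1 S=0
  [3] read 0x3F idx=6: raw=0x41007 flags P=1 W=1 U=1 S=0
  ✓ 0x415A8  — 4 lookups

Access #0 PA: 0x2155D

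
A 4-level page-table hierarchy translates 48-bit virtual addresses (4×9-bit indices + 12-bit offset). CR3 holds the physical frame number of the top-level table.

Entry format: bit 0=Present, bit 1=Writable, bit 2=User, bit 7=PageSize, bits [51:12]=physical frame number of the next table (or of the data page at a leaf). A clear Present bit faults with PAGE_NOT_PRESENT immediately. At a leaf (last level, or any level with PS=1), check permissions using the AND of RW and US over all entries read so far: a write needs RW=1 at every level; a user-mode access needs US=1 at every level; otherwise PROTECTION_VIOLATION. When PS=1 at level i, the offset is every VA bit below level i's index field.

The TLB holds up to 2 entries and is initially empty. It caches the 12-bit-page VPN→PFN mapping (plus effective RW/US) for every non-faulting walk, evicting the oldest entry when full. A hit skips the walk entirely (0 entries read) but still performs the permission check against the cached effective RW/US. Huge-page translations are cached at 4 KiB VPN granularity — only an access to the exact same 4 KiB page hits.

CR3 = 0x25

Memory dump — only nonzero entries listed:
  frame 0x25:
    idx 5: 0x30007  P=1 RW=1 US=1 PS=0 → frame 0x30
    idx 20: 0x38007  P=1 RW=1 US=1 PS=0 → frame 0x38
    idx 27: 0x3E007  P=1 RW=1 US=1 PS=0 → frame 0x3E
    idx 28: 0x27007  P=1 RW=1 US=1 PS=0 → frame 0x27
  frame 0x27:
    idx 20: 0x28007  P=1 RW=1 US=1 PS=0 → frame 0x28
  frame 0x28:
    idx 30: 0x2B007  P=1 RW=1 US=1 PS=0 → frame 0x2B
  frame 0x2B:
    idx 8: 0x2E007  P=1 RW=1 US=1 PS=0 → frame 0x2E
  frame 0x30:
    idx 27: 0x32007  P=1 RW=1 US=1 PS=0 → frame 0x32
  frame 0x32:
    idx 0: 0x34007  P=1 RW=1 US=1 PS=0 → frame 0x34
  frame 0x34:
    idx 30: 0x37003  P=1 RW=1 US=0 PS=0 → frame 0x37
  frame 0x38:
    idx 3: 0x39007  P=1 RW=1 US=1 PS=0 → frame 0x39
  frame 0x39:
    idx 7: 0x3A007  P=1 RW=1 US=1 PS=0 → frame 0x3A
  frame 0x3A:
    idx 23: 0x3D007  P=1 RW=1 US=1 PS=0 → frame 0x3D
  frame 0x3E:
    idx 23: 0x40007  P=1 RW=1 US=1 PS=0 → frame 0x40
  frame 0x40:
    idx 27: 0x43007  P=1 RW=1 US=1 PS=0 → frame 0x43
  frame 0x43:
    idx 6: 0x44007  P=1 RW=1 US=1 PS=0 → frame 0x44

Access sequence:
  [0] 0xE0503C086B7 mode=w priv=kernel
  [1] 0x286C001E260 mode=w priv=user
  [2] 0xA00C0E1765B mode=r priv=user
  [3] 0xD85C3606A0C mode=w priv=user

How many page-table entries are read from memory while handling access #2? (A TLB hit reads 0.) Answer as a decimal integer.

Walk each access:
#0 VA=0xE0503C086B7 (w,kernel):
  [0] read 0x25 idx=28: raw=0x27007 flags P=1 W=1 U=1 S=0
  [1] read 0x27 idx=20: raw=0x28007 flags P=1 W=1 U=1 S=0
  [2] read 0x28 idx=30: raw=0x2B007 flags P=1 W=1 U=1 S=0
  [3] read 0x2B idx=8: raw=0x2E007 flags P=1 W=1 U=1 S=0
  → PA=0x2E6B7  (4 entries read)
#1 VA=0x286C001E260 (w,user):
  [0] read 0x25 idx=5: raw=0x30007 flags P=1 W=1 U=1 S=0
  [1] read 0x30 idx=27: raw=0x32007 flags P=1 W=1 U=1 S=0
  [2] read 0x32 idx=0: raw=0x34007 flags P=1 W=1 U=1 S=0
  [3] read 0x34 idx=30: raw=0x37003 flags P=1 W=1 U=0 S=0
  ⇒ fault: PROTECTION_VIOLATION  — 4 lookups
#2 VA=0xA00C0E1765B (r,user):
  [0] read 0x25 idx=20: raw=0x38007 flags P=1 W=1 U=1 S=0
  [1] read 0x38 idx=3: raw=0x39007 flags P=1 W=1 U=1 S=0
  [2] read 0x39 idx=7: raw=0x3A007 flags P=1 W=1 U=1 S=0
  [3] read 0x3A idx=23: raw=0x3D007 flags P=1 W=1 U=1 S=0
  → PA=0x3D65B  (4 entries read)
#3 VA=0xD85C3606A0C (w,user):
  [0] read 0x25 idx=27: raw=0x3E007 flags P=1 W=1 U=1 S=0
  [1] read 0x3E idx=23: raw=0x40007 flags P=1 W=1 U=1 S=0
  [2] read 0x40 idx=27: raw=0x43007 flags P=1 W=1 U=1 S=0
  [3] read 0x43 idx=6: raw=0x44007 flags P=1 W=1 U=1 S=0
  → PA=0x44A0C  (4 entries read)

Entries read for #2: 4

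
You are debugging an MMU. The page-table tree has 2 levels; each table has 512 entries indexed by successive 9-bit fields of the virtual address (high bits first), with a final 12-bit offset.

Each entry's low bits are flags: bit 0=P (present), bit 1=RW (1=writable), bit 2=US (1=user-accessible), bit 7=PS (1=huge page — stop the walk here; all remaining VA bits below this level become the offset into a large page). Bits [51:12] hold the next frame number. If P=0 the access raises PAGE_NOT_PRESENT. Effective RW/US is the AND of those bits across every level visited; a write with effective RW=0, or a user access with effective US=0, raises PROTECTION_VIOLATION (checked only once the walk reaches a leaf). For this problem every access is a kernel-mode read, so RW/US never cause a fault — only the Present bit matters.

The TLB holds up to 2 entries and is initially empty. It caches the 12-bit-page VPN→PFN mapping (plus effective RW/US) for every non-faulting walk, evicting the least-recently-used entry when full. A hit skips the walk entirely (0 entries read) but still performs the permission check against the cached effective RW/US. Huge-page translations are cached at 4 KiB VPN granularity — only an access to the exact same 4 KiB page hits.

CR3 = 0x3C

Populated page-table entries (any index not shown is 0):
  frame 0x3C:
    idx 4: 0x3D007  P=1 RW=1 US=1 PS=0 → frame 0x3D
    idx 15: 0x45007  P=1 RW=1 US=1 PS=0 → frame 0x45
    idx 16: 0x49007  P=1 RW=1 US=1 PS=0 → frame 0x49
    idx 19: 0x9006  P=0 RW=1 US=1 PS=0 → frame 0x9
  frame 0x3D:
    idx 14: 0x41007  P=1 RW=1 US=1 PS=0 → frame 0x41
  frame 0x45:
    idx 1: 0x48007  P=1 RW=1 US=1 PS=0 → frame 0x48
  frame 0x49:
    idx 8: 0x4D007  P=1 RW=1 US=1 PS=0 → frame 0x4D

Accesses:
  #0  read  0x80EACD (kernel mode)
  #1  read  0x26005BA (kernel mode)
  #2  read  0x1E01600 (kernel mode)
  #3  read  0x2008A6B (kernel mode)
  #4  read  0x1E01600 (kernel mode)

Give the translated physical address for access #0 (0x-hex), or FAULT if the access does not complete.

Trace:
#0 VA=0x80EACD (r,kernel):
  L0 @0x3C[4] → 0x3D007  P=1,RW=1,US=1,PS=0
  L1 @0x3D[14] → 0x41007  P=1,RW=1,US=1,PS=0
  → PA=0x41ACD  (2 entries read)
#1 VA=0x26005BA (r,kernel):
  L0 @0x3C[19] → 0x9006  P=0,RW=1,US=1,PS=0
  ✗ PAGE_NOT_PRESENT  [1 reads]
#2 VA=0x1E01600 (r,kernel):
  L0 @0x3C[15] → 0x45007  P=1,RW=1,US=1,PS=0
  L1 @0x45[1] → 0x48007  P=1,RW=1,US=1,PS=0
  → PA=0x48600  (2 entries read)
#3 VA=0x2008A6B (r,kernel):
  L0 @0x3C[16] → 0x49007  P=1,RW=1,US=1,PS=0
  L1 @0x49[8] → 0x4D007  P=1,RW=1,US=1,PS=0
  → PA=0x4DA6B  (2 entries read)
#4 VA=0x1E01600 (r,kernel):
  TLB hit vpn=0x1E01 → PA=0x48600

Access #0 PA: 0x41ACD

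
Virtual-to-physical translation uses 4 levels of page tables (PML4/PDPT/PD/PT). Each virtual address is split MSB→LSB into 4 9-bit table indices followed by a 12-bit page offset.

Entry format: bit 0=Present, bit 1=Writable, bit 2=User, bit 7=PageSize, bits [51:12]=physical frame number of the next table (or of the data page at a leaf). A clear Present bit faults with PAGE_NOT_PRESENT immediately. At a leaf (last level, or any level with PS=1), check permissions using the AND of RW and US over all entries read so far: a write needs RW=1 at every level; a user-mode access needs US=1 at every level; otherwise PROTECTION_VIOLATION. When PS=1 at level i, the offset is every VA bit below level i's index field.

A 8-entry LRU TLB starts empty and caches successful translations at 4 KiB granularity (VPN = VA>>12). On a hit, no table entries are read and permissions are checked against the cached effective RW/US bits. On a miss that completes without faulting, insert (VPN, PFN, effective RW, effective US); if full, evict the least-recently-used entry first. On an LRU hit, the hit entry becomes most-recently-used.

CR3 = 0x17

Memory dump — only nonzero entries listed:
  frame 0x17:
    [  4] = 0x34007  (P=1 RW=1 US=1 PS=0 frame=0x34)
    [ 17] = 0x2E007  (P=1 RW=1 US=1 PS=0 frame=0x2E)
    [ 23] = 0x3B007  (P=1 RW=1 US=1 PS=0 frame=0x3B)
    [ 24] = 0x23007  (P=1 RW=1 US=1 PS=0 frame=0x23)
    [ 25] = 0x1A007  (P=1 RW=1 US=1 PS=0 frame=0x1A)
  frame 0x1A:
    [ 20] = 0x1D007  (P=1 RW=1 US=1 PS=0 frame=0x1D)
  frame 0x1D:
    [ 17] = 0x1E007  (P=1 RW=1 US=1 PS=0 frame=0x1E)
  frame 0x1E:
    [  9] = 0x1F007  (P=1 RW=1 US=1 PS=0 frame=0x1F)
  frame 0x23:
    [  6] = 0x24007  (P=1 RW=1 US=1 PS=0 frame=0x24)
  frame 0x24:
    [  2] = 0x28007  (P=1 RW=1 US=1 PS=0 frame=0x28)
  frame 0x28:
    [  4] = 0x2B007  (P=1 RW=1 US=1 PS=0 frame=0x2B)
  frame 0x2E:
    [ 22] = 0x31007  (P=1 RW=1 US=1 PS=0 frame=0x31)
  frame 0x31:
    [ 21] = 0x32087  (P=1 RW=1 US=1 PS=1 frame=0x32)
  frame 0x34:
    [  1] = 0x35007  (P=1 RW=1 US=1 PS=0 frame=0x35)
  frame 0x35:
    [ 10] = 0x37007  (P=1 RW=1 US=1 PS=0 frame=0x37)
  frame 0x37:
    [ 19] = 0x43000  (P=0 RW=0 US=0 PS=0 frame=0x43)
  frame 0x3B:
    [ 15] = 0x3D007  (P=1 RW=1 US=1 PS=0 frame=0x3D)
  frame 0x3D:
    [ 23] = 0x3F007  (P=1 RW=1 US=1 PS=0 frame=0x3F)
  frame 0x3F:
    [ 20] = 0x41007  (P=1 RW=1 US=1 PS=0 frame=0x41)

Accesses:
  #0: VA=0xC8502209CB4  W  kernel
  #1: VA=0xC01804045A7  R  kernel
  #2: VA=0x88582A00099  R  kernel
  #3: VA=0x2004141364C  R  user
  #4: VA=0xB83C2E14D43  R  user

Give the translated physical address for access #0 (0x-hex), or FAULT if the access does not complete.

Trace:
#0 VA=0xC8502209CB4 (w,kernel):
  [0] read 0x17 idx=25: raw=0x1A007 flags P=1 W=1 U=1 S=0
  [1] read 0x1A idx=20: raw=0x1D007 flags P=1 W=1 U=1 S=0
  [2] read 0x1D idx=17: raw=0x1E007 flags P=1 W=1 U=1 S=0
  [3] read 0x1E idx=9: raw=0x1F007 flags P=1 W=1 U=1 S=0
  ✓ 0x1FCB4  — 4 lookups
#1 VA=0xC01804045A7 (r,kernel):
  [0] read 0x17 idx=24: raw=0x23007 flags P=1 W=1 U=1 S=0
  [1] read 0x23 idx=6: raw=0x24007 flags P=1 W=1 U=1 S=0
  [2] read 0x24 idx=2: raw=0x28007 flags P=1 W=1 U=1 S=0
  [3] read 0x28 idx=4: raw=0x2B007 flags P=1 W=1 U=1 S=0
  ✓ 0x2B5A7  — 4 lookups
#2 VA=0x88582A00099 (r,kernel):
  [0] read 0x17 idx=17: raw=0x2E007 flags P=1 W=1 U=1 S=0
  [1] read 0x2E idx=22: raw=0x31007 flags P=1 W=1 U=1 S=0
  [2] read 0x31 idx=21: raw=0x32087 flags P=1 W=1 U=1 S=1
  ✓ 0x32099 (huge @L2)  — 3 lookups
#3 VA=0x2004141364C (r,user):
  [0] read 0x17 idx=4: raw=0x34007 flags P=1 W=1 U=1 S=0
  [1] read 0x34 idx=1: raw=0x35007 flags P=1 W=1 U=1 S=0
  [2] read 0x35 idx=10: raw=0x37007 flags P=1 W=1 U=1 S=0
  [3] read 0x37 idx=19: raw=0x43000 flags P=0 W=0 U=0 S=0
  ✗ PAGE_NOT_PRESENT  [4 reads]
#4 VA=0xB83C2E14D43 (r,user):
  [0] read 0x17 idx=23: raw=0x3B007 flags P=1 W=1 U=1 S=0
  [1] read 0x3B idx=15: raw=0x3D007 flags P=1 W=1 U=1 S=0
  [2] read 0x3D idx=23: raw=0x3F007 flags P=1 W=1 U=1 S=0
  [3] read 0x3F idx=20: raw=0x41007 flags P=1 W=1 U=1 S=0
  ✓ 0x41D43  — 4 lookups

Access #0 PA: 0x1FCB4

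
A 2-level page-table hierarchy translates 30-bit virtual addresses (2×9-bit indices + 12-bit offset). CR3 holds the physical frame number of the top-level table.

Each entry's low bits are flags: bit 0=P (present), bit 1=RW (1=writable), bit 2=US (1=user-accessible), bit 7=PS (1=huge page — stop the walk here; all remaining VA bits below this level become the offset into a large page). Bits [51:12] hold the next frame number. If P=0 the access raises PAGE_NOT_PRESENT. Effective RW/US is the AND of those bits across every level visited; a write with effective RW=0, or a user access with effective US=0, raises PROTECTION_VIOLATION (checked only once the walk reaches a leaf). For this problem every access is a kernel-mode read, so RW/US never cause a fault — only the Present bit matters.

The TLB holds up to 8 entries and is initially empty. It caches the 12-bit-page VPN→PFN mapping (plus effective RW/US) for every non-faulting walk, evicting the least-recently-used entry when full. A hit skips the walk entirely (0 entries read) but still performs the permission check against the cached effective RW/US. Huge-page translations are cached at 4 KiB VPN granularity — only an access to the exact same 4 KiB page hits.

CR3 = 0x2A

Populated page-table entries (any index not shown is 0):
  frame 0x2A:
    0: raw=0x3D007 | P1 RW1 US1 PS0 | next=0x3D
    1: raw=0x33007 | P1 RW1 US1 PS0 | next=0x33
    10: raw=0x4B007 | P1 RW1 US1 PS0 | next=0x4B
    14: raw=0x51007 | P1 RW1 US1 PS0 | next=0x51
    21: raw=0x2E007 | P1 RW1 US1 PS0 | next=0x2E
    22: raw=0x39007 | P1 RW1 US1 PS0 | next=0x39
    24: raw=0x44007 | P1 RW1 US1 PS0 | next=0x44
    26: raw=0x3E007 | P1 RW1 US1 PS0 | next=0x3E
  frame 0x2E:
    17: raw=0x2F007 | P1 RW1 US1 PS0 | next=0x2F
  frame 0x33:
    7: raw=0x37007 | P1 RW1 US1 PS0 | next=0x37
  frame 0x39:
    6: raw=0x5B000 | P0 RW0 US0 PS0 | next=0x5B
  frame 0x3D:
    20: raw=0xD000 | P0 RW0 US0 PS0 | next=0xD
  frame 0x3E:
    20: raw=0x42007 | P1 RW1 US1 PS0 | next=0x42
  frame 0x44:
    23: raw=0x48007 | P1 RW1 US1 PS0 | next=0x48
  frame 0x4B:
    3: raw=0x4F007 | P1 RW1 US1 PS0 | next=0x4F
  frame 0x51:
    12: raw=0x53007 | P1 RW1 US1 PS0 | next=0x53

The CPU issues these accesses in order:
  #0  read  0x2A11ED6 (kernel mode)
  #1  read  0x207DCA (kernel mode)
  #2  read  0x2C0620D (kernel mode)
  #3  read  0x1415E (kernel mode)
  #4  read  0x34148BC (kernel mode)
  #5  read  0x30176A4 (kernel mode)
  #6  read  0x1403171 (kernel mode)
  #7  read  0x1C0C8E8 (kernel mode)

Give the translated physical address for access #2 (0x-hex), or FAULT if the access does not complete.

Walk each access:
#0 VA=0x2A11ED6 (r,kernel):
  L0: frame=0x2A idx=21 entry=0x2E007 [P=1 RW=1 US=1 PS=0]
  L1: frame=0x2E idx=17 entry=0x2F007 [P=1 RW=1 US=1 PS=0]
  → PA=0x2FED6  (2 entries read)
#1 VA=0x207DCA (r,kernel):
  L0: frame=0x2A idx=1 entry=0x33007 [P=1 RW=1 US=1 PS=0]
  L1: frame=0x33 idx=7 entry=0x37007 [P=1 RW=1 US=1 PS=0]
  → PA=0x37DCA  (2 entries read)
#2 VA=0x2C0620D (r,kernel):
  L0: frame=0x2A idx=22 entry=0x39007 [P=1 RW=1 US=1 PS=0]
  L1: frame=0x39 idx=6 entry=0x5B000 [P=0 RW=0 US=0 PS=0]
  ✗ PAGE_NOT_PRESENT  [2 reads]
#3 VA=0x1415E (r,kernel):
  L0: frame=0x2A idx=0 entry=0x3D007 [P=1 RW=1 US=1 PS=0]
  L1: frame=0x3D idx=20 entry=0xD000 [P=0 RW=0 US=0 PS=0]
  ✗ PAGE_NOT_PRESENT  [2 reads]
#4 VA=0x34148BC (r,kernel):
  L0: frame=0x2A idx=26 entry=0x3E007 [P=1 RW=1 US=1 PS=0]
  L1: frame=0x3E idx=20 entry=0x42007 [P=1 RW=1 US=1 PS=0]
  → PA=0x428BC  (2 entries read)
#5 VA=0x30176A4 (r,kernel):
  L0: frame=0x2A idx=24 entry=0x44007 [P=1 RW=1 US=1 PS=0]
  L1: frame=0x44 idx=23 entry=0x48007 [P=1 RW=1 US=1 PS=0]
  → PA=0x486A4  (2 entries read)
#6 VA=0x1403171 (r,kernel):
  L0: frame=0x2A idx=10 entry=0x4B007 [P=1 RW=1 US=1 PS=0]
  L1: frame=0x4B idx=3 entry=0x4F007 [P=1 RW=1 US=1 PS=0]
  → PA=0x4F171  (2 entries read)
#7 VA=0x1C0C8E8 (r,kernel):
  L0: frame=0x2A idx=14 entry=0x51007 [P=1 RW=1 US=1 PS=0]
  L1: frame=0x51 idx=12 entry=0x53007 [P=1 RW=1 US=1 PS=0]
  → PA=0x538E8  (2 entries read)

Access #2 PA: FAULT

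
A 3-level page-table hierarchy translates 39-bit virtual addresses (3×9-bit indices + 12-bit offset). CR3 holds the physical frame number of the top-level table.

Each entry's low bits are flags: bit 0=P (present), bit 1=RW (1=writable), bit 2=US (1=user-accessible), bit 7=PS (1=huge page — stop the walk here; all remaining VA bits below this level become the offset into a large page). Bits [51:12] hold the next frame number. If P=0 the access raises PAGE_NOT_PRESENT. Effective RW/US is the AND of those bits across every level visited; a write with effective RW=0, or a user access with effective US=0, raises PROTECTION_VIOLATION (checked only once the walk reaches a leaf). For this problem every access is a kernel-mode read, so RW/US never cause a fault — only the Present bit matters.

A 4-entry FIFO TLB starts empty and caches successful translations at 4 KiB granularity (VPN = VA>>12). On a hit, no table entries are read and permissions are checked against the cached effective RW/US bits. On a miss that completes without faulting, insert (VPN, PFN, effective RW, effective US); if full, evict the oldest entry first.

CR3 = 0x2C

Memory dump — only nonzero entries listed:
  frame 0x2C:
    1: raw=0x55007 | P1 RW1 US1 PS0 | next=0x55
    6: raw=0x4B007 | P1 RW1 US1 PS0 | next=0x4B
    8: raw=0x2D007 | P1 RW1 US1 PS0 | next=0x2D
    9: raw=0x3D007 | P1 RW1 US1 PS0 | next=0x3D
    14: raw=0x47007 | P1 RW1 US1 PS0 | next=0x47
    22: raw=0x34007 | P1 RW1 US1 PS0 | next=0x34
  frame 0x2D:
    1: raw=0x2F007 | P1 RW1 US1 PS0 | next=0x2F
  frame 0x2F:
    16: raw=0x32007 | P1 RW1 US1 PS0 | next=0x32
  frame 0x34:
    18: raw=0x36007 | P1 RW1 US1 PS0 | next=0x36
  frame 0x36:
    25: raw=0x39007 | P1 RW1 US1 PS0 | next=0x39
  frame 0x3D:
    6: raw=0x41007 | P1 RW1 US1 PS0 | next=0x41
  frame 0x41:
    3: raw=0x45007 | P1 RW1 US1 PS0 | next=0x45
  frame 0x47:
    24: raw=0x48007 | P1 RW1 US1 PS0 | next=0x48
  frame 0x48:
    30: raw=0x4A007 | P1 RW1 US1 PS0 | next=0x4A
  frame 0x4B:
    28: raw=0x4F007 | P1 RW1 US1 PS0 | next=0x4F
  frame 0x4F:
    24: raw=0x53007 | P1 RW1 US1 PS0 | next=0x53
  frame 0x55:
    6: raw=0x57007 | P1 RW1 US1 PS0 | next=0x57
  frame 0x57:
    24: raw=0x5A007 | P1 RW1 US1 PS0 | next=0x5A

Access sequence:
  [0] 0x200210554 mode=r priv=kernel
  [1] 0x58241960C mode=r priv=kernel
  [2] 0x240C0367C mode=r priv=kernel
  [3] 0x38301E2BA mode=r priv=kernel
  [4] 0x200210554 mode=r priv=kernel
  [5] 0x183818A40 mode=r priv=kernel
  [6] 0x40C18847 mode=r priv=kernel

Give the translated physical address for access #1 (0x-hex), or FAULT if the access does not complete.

Walk each access:
#0 VA=0x200210554 (r,kernel):
  L0: frame=0x2C idx=8 entry=0x2D007 [P=1 RW=1 US=1 PS=0]
  L1: frame=0x2D idx=1 entry=0x2F007 [P=1 RW=1 US=1 PS=0]
  L2: frame=0x2F idx=16 entry=0x32007 [P=1 RW=1 US=1 PS=0]
  → PA=0x32554  (3 entries read)
#1 VA=0x58241960C (r,kernel):
  L0: frame=0x2C idx=22 entry=0x34007 [P=1 RW=1 US=1 PS=0]
  L1: frame=0x34 idx=18 entry=0x36007 [P=1 RW=1 US=1 PS=0]
  L2: frame=0x36 idx=25 entry=0x39007 [P=1 RW=1 US=1 PS=0]
  → PA=0x3960C  (3 entries read)
#2 VA=0x240C0367C (r,kernel):
  L0: frame=0x2C idx=9 entry=0x3D007 [P=1 RW=1 US=1 PS=0]
  L1: frame=0x3D idx=6 entry=0x41007 [P=1 RW=1 US=1 PS=0]
  L2: frame=0x41 idx=3 entry=0x45007 [P=1 RW=1 US=1 PS=0]
  → PA=0x4567C  (3 entries read)
#3 VA=0x38301E2BA (r,kernel):
  L0: frame=0x2C idx=14 entry=0x47007 [P=1 RW=1 US=1 PS=0]
  L1: frame=0x47 idx=24 entry=0x48007 [P=1 RW=1 US=1 PS=0]
  L2: frame=0x48 idx=30 entry=0x4A007 [P=1 RW=1 US=1 PS=0]
  → PA=0x4A2BA  (3 entries read)
#4 VA=0x200210554 (r,kernel):
  TLB hit vpn=0x200210 → PA=0x32554
#5 VA=0x183818A40 (r,kernel):
  L0: frame=0x2C idx=6 entry=0x4B007 [P=1 RW=1 US=1 PS=0]
  L1: frame=0x4B idx=28 entry=0x4F007 [P=1 RW=1 US=1 PS=0]
  L2: frame=0x4F idx=24 entry=0x53007 [P=1 RW=1 US=1 PS=0]
  → PA=0x53A40  (3 entries read)
#6 VA=0x40C18847 (r,kernel):
  L0: frame=0x2C idx=1 entry=0x55007 [P=1 RW=1 US=1 PS=0]
  L1: frame=0x55 idx=6 entry=0x57007 [P=1 RW=1 US=1 PS=0]
  L2: frame=0x57 idx=24 entry=0x5A007 [P=1 RW=1 US=1 PS=0]
  → PA=0x5A847  (3 entries read)

Access #1 PA: 0x3960C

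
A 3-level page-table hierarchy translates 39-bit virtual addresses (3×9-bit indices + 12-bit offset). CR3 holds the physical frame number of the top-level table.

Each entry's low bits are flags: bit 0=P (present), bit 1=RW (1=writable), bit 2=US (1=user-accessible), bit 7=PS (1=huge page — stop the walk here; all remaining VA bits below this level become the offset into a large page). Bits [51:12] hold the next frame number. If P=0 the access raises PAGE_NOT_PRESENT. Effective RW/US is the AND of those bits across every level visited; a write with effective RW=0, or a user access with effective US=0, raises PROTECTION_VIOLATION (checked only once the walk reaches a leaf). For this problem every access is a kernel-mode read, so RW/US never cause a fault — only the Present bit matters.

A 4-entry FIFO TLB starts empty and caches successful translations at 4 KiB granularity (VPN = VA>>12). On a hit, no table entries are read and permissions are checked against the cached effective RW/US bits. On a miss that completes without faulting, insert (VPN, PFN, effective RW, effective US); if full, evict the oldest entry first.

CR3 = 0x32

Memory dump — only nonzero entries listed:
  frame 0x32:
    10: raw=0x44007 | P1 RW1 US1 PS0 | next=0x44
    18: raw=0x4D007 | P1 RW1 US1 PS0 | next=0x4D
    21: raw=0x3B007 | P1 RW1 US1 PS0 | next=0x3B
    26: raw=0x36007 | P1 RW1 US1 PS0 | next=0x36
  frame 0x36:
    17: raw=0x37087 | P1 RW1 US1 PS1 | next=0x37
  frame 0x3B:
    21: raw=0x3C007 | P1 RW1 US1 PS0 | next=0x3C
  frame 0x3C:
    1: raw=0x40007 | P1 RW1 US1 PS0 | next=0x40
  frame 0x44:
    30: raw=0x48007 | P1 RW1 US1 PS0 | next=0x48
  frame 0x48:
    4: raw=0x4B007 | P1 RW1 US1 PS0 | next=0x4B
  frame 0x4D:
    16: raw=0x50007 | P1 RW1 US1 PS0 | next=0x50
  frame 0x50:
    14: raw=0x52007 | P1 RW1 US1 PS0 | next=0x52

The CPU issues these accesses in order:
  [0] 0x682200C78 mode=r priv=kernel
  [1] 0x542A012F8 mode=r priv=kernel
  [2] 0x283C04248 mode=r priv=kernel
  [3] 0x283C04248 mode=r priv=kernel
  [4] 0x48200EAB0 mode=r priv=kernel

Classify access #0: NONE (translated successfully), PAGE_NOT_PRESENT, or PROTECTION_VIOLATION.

Trace:
#0 VA=0x682200C78 (r,kernel):
  L0 @0x32[26] → 0x36007  P=1,RW=1,US=1,PS=0
  L1 @0x36[17] → 0x37087  P=1,RW=1,US=1,PS=1
  ⇒ phys 0x37C78 (huge @L1)  [2 reads]
#1 VA=0x542A012F8 (r,kernel):
  L0 @0x32[21] → 0x3B007  P=1,RW=1,US=1,PS=0
  L1 @0x3B[21] → 0x3C007  P=1,RW=1,US=1,PS=0
  L2 @0x3C[1] → 0x40007  P=1,RW=1,US=1,PS=0
  ⇒ phys 0x402F8  [3 reads]
#2 VA=0x283C04248 (r,kernel):
  L0 @0x32[10] → 0x44007  P=1,RW=1,US=1,PS=0
  L1 @0x44[30] → 0x48007  P=1,RW=1,US=1,PS=0
  L2 @0x48[4] → 0x4B007  P=1,RW=1,US=1,PS=0
  ⇒ phys 0x4B248  [3 reads]
#3 VA=0x283C04248 (r,kernel):
  TLB hit vpn=0x283C04 → PA=0x4B248
#4 VA=0x48200EAB0 (r,kernel):
  L0 @0x32[18] → 0x4D007  P=1,RW=1,US=1,PS=0
  L1 @0x4D[16] → 0x50007  P=1,RW=1,US=1,PS=0
  L2 @0x50[14] → 0x52007  P=1,RW=1,US=1,PS=0
  ⇒ phys 0x52AB0  [3 reads]

Access #0 fault: NONE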